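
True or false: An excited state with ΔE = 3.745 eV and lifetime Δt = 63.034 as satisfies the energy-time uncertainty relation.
No, it violates the uncertainty relation.

Calculate the product ΔEΔt:
ΔE = 3.745 eV = 6.000e-19 J
ΔEΔt = (6.000e-19 J) × (6.303e-17 s)
ΔEΔt = 3.782e-35 J·s

Compare to the minimum allowed value ℏ/2:
ℏ/2 = 5.273e-35 J·s

Since ΔEΔt = 3.782e-35 J·s < 5.273e-35 J·s = ℏ/2,
this violates the uncertainty relation.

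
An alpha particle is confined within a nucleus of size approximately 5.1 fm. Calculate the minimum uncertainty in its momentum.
1.034 × 10^-20 kg·m/s

Using the Heisenberg uncertainty principle:
ΔxΔp ≥ ℏ/2

With Δx ≈ L = 5.100e-15 m (the confinement size):
Δp_min = ℏ/(2Δx)
Δp_min = (1.055e-34 J·s) / (2 × 5.100e-15 m)
Δp_min = 1.034e-20 kg·m/s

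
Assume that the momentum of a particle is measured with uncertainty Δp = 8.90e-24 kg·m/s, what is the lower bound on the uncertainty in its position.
5.925 pm

Using the Heisenberg uncertainty principle:
ΔxΔp ≥ ℏ/2

The minimum uncertainty in position is:
Δx_min = ℏ/(2Δp)
Δx_min = (1.055e-34 J·s) / (2 × 8.900e-24 kg·m/s)
Δx_min = 5.925e-12 m = 5.925 pm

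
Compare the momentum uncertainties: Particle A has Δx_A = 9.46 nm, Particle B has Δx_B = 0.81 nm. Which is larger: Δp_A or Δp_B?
Particle B has the larger minimum momentum uncertainty, by a factor of 11.68.

For each particle, the minimum momentum uncertainty is Δp_min = ℏ/(2Δx):

Particle A: Δp_A = ℏ/(2×9.460e-09 m) = 5.574e-27 kg·m/s
Particle B: Δp_B = ℏ/(2×8.100e-10 m) = 6.510e-26 kg·m/s

Ratio: Δp_B/Δp_A = 11.68

Since Δp_min ∝ 1/Δx, the particle with smaller position uncertainty (B) has larger momentum uncertainty.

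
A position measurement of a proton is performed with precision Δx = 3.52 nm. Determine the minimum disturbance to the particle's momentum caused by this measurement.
1.498 × 10^-26 kg·m/s

The uncertainty principle implies that measuring position disturbs momentum:
ΔxΔp ≥ ℏ/2

When we measure position with precision Δx, we necessarily introduce a momentum uncertainty:
Δp ≥ ℏ/(2Δx)
Δp_min = (1.055e-34 J·s) / (2 × 3.520e-09 m)
Δp_min = 1.498e-26 kg·m/s

The more precisely we measure position, the greater the momentum disturbance.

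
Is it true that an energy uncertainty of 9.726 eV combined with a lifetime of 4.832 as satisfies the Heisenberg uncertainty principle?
No, it violates the uncertainty relation.

Calculate the product ΔEΔt:
ΔE = 9.726 eV = 1.558e-18 J
ΔEΔt = (1.558e-18 J) × (4.832e-18 s)
ΔEΔt = 7.530e-36 J·s

Compare to the minimum allowed value ℏ/2:
ℏ/2 = 5.273e-35 J·s

Since ΔEΔt = 7.530e-36 J·s < 5.273e-35 J·s = ℏ/2,
this violates the uncertainty relation.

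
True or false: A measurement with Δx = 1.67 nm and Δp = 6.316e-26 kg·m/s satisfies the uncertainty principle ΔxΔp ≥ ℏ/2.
Yes, it satisfies the uncertainty principle.

Calculate the product ΔxΔp:
ΔxΔp = (1.670e-09 m) × (6.316e-26 kg·m/s)
ΔxΔp = 1.055e-34 J·s

Compare to the minimum allowed value ℏ/2:
ℏ/2 = 5.273e-35 J·s

Since ΔxΔp = 1.055e-34 J·s ≥ 5.273e-35 J·s = ℏ/2,
the measurement satisfies the uncertainty principle.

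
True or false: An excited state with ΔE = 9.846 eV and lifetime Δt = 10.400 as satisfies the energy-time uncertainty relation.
No, it violates the uncertainty relation.

Calculate the product ΔEΔt:
ΔE = 9.846 eV = 1.578e-18 J
ΔEΔt = (1.578e-18 J) × (1.040e-17 s)
ΔEΔt = 1.641e-35 J·s

Compare to the minimum allowed value ℏ/2:
ℏ/2 = 5.273e-35 J·s

Since ΔEΔt = 1.641e-35 J·s < 5.273e-35 J·s = ℏ/2,
this violates the uncertainty relation.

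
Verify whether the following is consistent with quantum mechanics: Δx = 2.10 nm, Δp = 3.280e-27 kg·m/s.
No, it violates the uncertainty principle (impossible measurement).

Calculate the product ΔxΔp:
ΔxΔp = (2.100e-09 m) × (3.280e-27 kg·m/s)
ΔxΔp = 6.888e-36 J·s

Compare to the minimum allowed value ℏ/2:
ℏ/2 = 5.273e-35 J·s

Since ΔxΔp = 6.888e-36 J·s < 5.273e-35 J·s = ℏ/2,
the measurement violates the uncertainty principle.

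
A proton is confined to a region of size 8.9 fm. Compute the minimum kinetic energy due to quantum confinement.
65.490 keV

Using the uncertainty principle:

1. Position uncertainty: Δx ≈ 8.900e-15 m
2. Minimum momentum uncertainty: Δp = ℏ/(2Δx) = 5.925e-21 kg·m/s
3. Minimum kinetic energy:
   KE = (Δp)²/(2m) = (5.925e-21)²/(2 × 1.673e-27 kg)
   KE = 1.049e-14 J = 65.490 keV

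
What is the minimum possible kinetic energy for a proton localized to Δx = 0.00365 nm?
389.375 meV

Localizing a particle requires giving it sufficient momentum uncertainty:

1. From uncertainty principle: Δp ≥ ℏ/(2Δx)
   Δp_min = (1.055e-34 J·s) / (2 × 3.650e-12 m)
   Δp_min = 1.445e-23 kg·m/s

2. This momentum uncertainty corresponds to kinetic energy:
   KE ≈ (Δp)²/(2m) = (1.445e-23)²/(2 × 1.673e-27 kg)
   KE = 6.238e-20 J = 389.375 meV

Tighter localization requires more energy.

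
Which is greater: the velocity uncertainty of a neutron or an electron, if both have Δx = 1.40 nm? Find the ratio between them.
The electron has the larger minimum velocity uncertainty, by a ratio of 1838.7.

For both particles, Δp_min = ℏ/(2Δx) = 3.766e-26 kg·m/s (same for both).

The velocity uncertainty is Δv = Δp/m:
- neutron: Δv = 3.766e-26 / 1.675e-27 = 2.249e+01 m/s = 22.487 m/s
- electron: Δv = 3.766e-26 / 9.109e-31 = 4.135e+04 m/s = 41.346 km/s

Ratio: 4.135e+04 / 2.249e+01 = 1838.7

The lighter particle has larger velocity uncertainty because Δv ∝ 1/m.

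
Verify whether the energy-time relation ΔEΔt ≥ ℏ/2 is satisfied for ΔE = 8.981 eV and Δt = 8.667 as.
No, it violates the uncertainty relation.

Calculate the product ΔEΔt:
ΔE = 8.981 eV = 1.439e-18 J
ΔEΔt = (1.439e-18 J) × (8.667e-18 s)
ΔEΔt = 1.247e-35 J·s

Compare to the minimum allowed value ℏ/2:
ℏ/2 = 5.273e-35 J·s

Since ΔEΔt = 1.247e-35 J·s < 5.273e-35 J·s = ℏ/2,
this violates the uncertainty relation.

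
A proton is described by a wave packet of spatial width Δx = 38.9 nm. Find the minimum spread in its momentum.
1.355 × 10^-27 kg·m/s

For a wave packet, the spatial width Δx and momentum spread Δp are related by the uncertainty principle:
ΔxΔp ≥ ℏ/2

The minimum momentum spread is:
Δp_min = ℏ/(2Δx)
Δp_min = (1.055e-34 J·s) / (2 × 3.890e-08 m)
Δp_min = 1.355e-27 kg·m/s

A wave packet cannot have both a well-defined position and well-defined momentum.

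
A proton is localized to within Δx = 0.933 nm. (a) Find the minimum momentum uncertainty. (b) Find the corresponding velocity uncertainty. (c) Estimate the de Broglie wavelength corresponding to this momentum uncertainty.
(a) Δp_min = 5.652 × 10^-26 kg·m/s
(b) Δv_min = 33.788 m/s
(c) λ_dB = 11.724 nm

Step-by-step:

(a) From the uncertainty principle:
Δp_min = ℏ/(2Δx) = (1.055e-34 J·s)/(2 × 9.330e-10 m) = 5.652e-26 kg·m/s

(b) The velocity uncertainty:
Δv = Δp/m = (5.652e-26 kg·m/s)/(1.673e-27 kg) = 3.379e+01 m/s = 33.788 m/s

(c) The de Broglie wavelength for this momentum:
λ = h/p = (6.626e-34 J·s)/(5.652e-26 kg·m/s) = 1.172e-08 m = 11.724 nm

Note: The de Broglie wavelength is comparable to the localization size, as expected from wave-particle duality.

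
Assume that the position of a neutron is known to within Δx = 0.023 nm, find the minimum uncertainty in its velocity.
1.369 km/s

Using the Heisenberg uncertainty principle and Δp = mΔv:
ΔxΔp ≥ ℏ/2
Δx(mΔv) ≥ ℏ/2

The minimum uncertainty in velocity is:
Δv_min = ℏ/(2mΔx)
Δv_min = (1.055e-34 J·s) / (2 × 1.675e-27 kg × 2.300e-11 m)
Δv_min = 1.369e+03 m/s = 1.369 km/s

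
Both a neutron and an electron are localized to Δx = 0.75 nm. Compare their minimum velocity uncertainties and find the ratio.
The electron has the larger minimum velocity uncertainty, by a ratio of 1838.7.

For both particles, Δp_min = ℏ/(2Δx) = 7.030e-26 kg·m/s (same for both).

The velocity uncertainty is Δv = Δp/m:
- neutron: Δv = 7.030e-26 / 1.675e-27 = 4.197e+01 m/s = 41.975 m/s
- electron: Δv = 7.030e-26 / 9.109e-31 = 7.718e+04 m/s = 77.178 km/s

Ratio: 7.718e+04 / 4.197e+01 = 1838.7

The lighter particle has larger velocity uncertainty because Δv ∝ 1/m.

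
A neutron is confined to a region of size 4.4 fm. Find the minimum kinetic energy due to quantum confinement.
267.578 keV

Using the uncertainty principle:

1. Position uncertainty: Δx ≈ 4.400e-15 m
2. Minimum momentum uncertainty: Δp = ℏ/(2Δx) = 1.198e-20 kg·m/s
3. Minimum kinetic energy:
   KE = (Δp)²/(2m) = (1.198e-20)²/(2 × 1.675e-27 kg)
   KE = 4.287e-14 J = 267.578 keV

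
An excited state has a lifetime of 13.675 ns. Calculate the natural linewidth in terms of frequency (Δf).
5.819 MHz

Using the energy-time uncertainty principle and E = hf:
ΔEΔt ≥ ℏ/2
hΔf·Δt ≥ ℏ/2

The minimum frequency uncertainty is:
Δf = ℏ/(2hτ) = 1/(4πτ)
Δf = 1/(4π × 1.368e-08 s)
Δf = 5.819e+06 Hz = 5.819 MHz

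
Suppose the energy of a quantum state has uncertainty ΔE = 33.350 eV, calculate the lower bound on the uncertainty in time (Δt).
9.868 as

Using the energy-time uncertainty principle:
ΔEΔt ≥ ℏ/2

The minimum uncertainty in time is:
Δt_min = ℏ/(2ΔE)
Δt_min = (1.055e-34 J·s) / (2 × 5.343e-18 J)
Δt_min = 9.868e-18 s = 9.868 as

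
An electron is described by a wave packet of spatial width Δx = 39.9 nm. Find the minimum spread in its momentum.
1.322 × 10^-27 kg·m/s

For a wave packet, the spatial width Δx and momentum spread Δp are related by the uncertainty principle:
ΔxΔp ≥ ℏ/2

The minimum momentum spread is:
Δp_min = ℏ/(2Δx)
Δp_min = (1.055e-34 J·s) / (2 × 3.990e-08 m)
Δp_min = 1.322e-27 kg·m/s

A wave packet cannot have both a well-defined position and well-defined momentum.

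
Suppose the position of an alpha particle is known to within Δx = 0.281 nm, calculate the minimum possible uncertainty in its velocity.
28.240 m/s

Using the Heisenberg uncertainty principle and Δp = mΔv:
ΔxΔp ≥ ℏ/2
Δx(mΔv) ≥ ℏ/2

The minimum uncertainty in velocity is:
Δv_min = ℏ/(2mΔx)
Δv_min = (1.055e-34 J·s) / (2 × 6.645e-27 kg × 2.810e-10 m)
Δv_min = 2.824e+01 m/s = 28.240 m/s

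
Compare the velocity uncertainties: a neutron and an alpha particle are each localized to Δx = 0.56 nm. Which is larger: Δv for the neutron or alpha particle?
The neutron has the larger minimum velocity uncertainty, by a ratio of 4.0.

For both particles, Δp_min = ℏ/(2Δx) = 9.416e-26 kg·m/s (same for both).

The velocity uncertainty is Δv = Δp/m:
- neutron: Δv = 9.416e-26 / 1.675e-27 = 5.622e+01 m/s = 56.216 m/s
- alpha particle: Δv = 9.416e-26 / 6.645e-27 = 1.417e+01 m/s = 14.171 m/s

Ratio: 5.622e+01 / 1.417e+01 = 4.0

The lighter particle has larger velocity uncertainty because Δv ∝ 1/m.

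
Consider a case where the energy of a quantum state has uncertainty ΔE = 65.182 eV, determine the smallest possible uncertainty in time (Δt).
5.049 as

Using the energy-time uncertainty principle:
ΔEΔt ≥ ℏ/2

The minimum uncertainty in time is:
Δt_min = ℏ/(2ΔE)
Δt_min = (1.055e-34 J·s) / (2 × 1.044e-17 J)
Δt_min = 5.049e-18 s = 5.049 as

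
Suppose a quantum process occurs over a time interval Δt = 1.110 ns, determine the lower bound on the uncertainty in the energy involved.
296.492 neV

Using the energy-time uncertainty principle:
ΔEΔt ≥ ℏ/2

The minimum uncertainty in energy is:
ΔE_min = ℏ/(2Δt)
ΔE_min = (1.055e-34 J·s) / (2 × 1.110e-09 s)
ΔE_min = 4.750e-26 J = 296.492 neV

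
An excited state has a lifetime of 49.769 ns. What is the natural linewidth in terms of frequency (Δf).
1.599 MHz

Using the energy-time uncertainty principle and E = hf:
ΔEΔt ≥ ℏ/2
hΔf·Δt ≥ ℏ/2

The minimum frequency uncertainty is:
Δf = ℏ/(2hτ) = 1/(4πτ)
Δf = 1/(4π × 4.977e-08 s)
Δf = 1.599e+06 Hz = 1.599 MHz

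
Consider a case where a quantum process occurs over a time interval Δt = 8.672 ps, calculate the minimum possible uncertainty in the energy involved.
37.950 μeV

Using the energy-time uncertainty principle:
ΔEΔt ≥ ℏ/2

The minimum uncertainty in energy is:
ΔE_min = ℏ/(2Δt)
ΔE_min = (1.055e-34 J·s) / (2 × 8.672e-12 s)
ΔE_min = 6.080e-24 J = 37.950 μeV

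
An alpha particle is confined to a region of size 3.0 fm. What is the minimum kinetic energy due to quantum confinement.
145.090 keV

Using the uncertainty principle:

1. Position uncertainty: Δx ≈ 3.000e-15 m
2. Minimum momentum uncertainty: Δp = ℏ/(2Δx) = 1.758e-20 kg·m/s
3. Minimum kinetic energy:
   KE = (Δp)²/(2m) = (1.758e-20)²/(2 × 6.645e-27 kg)
   KE = 2.325e-14 J = 145.090 keV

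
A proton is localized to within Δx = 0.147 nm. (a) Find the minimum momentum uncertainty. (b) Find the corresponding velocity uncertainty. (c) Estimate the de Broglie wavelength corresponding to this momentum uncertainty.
(a) Δp_min = 3.587 × 10^-25 kg·m/s
(b) Δv_min = 214.452 m/s
(c) λ_dB = 1.847 nm

Step-by-step:

(a) From the uncertainty principle:
Δp_min = ℏ/(2Δx) = (1.055e-34 J·s)/(2 × 1.470e-10 m) = 3.587e-25 kg·m/s

(b) The velocity uncertainty:
Δv = Δp/m = (3.587e-25 kg·m/s)/(1.673e-27 kg) = 2.145e+02 m/s = 214.452 m/s

(c) The de Broglie wavelength for this momentum:
λ = h/p = (6.626e-34 J·s)/(3.587e-25 kg·m/s) = 1.847e-09 m = 1.847 nm

Note: The de Broglie wavelength is comparable to the localization size, as expected from wave-particle duality.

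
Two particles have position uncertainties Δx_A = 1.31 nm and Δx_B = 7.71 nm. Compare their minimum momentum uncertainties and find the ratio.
Particle A has the larger minimum momentum uncertainty, by a factor of 5.89.

For each particle, the minimum momentum uncertainty is Δp_min = ℏ/(2Δx):

Particle A: Δp_A = ℏ/(2×1.310e-09 m) = 4.025e-26 kg·m/s
Particle B: Δp_B = ℏ/(2×7.710e-09 m) = 6.839e-27 kg·m/s

Ratio: Δp_A/Δp_B = 5.89

Since Δp_min ∝ 1/Δx, the particle with smaller position uncertainty (A) has larger momentum uncertainty.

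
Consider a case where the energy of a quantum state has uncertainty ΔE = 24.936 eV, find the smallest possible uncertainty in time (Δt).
13.198 as

Using the energy-time uncertainty principle:
ΔEΔt ≥ ℏ/2

The minimum uncertainty in time is:
Δt_min = ℏ/(2ΔE)
Δt_min = (1.055e-34 J·s) / (2 × 3.995e-18 J)
Δt_min = 1.320e-17 s = 13.198 as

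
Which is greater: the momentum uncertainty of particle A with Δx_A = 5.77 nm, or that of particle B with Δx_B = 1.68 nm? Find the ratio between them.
Particle B has the larger minimum momentum uncertainty, by a factor of 3.43.

For each particle, the minimum momentum uncertainty is Δp_min = ℏ/(2Δx):

Particle A: Δp_A = ℏ/(2×5.770e-09 m) = 9.138e-27 kg·m/s
Particle B: Δp_B = ℏ/(2×1.680e-09 m) = 3.139e-26 kg·m/s

Ratio: Δp_B/Δp_A = 3.43

Since Δp_min ∝ 1/Δx, the particle with smaller position uncertainty (B) has larger momentum uncertainty.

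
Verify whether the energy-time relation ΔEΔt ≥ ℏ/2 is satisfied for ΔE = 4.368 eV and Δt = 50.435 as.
No, it violates the uncertainty relation.

Calculate the product ΔEΔt:
ΔE = 4.368 eV = 6.998e-19 J
ΔEΔt = (6.998e-19 J) × (5.044e-17 s)
ΔEΔt = 3.530e-35 J·s

Compare to the minimum allowed value ℏ/2:
ℏ/2 = 5.273e-35 J·s

Since ΔEΔt = 3.530e-35 J·s < 5.273e-35 J·s = ℏ/2,
this violates the uncertainty relation.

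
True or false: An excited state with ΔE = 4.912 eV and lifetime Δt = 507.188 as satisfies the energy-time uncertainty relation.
Yes, it satisfies the uncertainty relation.

Calculate the product ΔEΔt:
ΔE = 4.912 eV = 7.870e-19 J
ΔEΔt = (7.870e-19 J) × (5.072e-16 s)
ΔEΔt = 3.992e-34 J·s

Compare to the minimum allowed value ℏ/2:
ℏ/2 = 5.273e-35 J·s

Since ΔEΔt = 3.992e-34 J·s ≥ 5.273e-35 J·s = ℏ/2,
this satisfies the uncertainty relation.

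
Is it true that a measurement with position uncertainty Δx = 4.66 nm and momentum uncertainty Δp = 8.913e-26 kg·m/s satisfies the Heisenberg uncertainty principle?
Yes, it satisfies the uncertainty principle.

Calculate the product ΔxΔp:
ΔxΔp = (4.660e-09 m) × (8.913e-26 kg·m/s)
ΔxΔp = 4.153e-34 J·s

Compare to the minimum allowed value ℏ/2:
ℏ/2 = 5.273e-35 J·s

Since ΔxΔp = 4.153e-34 J·s ≥ 5.273e-35 J·s = ℏ/2,
the measurement satisfies the uncertainty principle.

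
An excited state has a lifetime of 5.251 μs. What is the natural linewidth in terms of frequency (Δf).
15.155 kHz

Using the energy-time uncertainty principle and E = hf:
ΔEΔt ≥ ℏ/2
hΔf·Δt ≥ ℏ/2

The minimum frequency uncertainty is:
Δf = ℏ/(2hτ) = 1/(4πτ)
Δf = 1/(4π × 5.251e-06 s)
Δf = 1.515e+04 Hz = 15.155 kHz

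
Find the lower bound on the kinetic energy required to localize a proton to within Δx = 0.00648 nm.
123.539 meV

Localizing a particle requires giving it sufficient momentum uncertainty:

1. From uncertainty principle: Δp ≥ ℏ/(2Δx)
   Δp_min = (1.055e-34 J·s) / (2 × 6.480e-12 m)
   Δp_min = 8.137e-24 kg·m/s

2. This momentum uncertainty corresponds to kinetic energy:
   KE ≈ (Δp)²/(2m) = (8.137e-24)²/(2 × 1.673e-27 kg)
   KE = 1.979e-20 J = 123.539 meV

Tighter localization requires more energy.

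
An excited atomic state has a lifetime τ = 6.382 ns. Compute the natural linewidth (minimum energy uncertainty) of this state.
51.568 neV

Using the energy-time uncertainty principle:
ΔEΔt ≥ ℏ/2

The lifetime τ represents the time uncertainty Δt.
The natural linewidth (minimum energy uncertainty) is:

ΔE = ℏ/(2τ)
ΔE = (1.055e-34 J·s) / (2 × 6.382e-09 s)
ΔE = 8.262e-27 J = 51.568 neV

This natural linewidth limits the precision of spectroscopic measurements.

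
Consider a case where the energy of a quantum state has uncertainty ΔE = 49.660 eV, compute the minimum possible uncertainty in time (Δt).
6.627 as

Using the energy-time uncertainty principle:
ΔEΔt ≥ ℏ/2

The minimum uncertainty in time is:
Δt_min = ℏ/(2ΔE)
Δt_min = (1.055e-34 J·s) / (2 × 7.956e-18 J)
Δt_min = 6.627e-18 s = 6.627 as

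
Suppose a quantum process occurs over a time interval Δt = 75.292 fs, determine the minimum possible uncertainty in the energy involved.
4.371 meV

Using the energy-time uncertainty principle:
ΔEΔt ≥ ℏ/2

The minimum uncertainty in energy is:
ΔE_min = ℏ/(2Δt)
ΔE_min = (1.055e-34 J·s) / (2 × 7.529e-14 s)
ΔE_min = 7.003e-22 J = 4.371 meV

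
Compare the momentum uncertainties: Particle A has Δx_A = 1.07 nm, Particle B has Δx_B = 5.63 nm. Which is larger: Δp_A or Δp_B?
Particle A has the larger minimum momentum uncertainty, by a factor of 5.26.

For each particle, the minimum momentum uncertainty is Δp_min = ℏ/(2Δx):

Particle A: Δp_A = ℏ/(2×1.070e-09 m) = 4.928e-26 kg·m/s
Particle B: Δp_B = ℏ/(2×5.630e-09 m) = 9.366e-27 kg·m/s

Ratio: Δp_A/Δp_B = 5.26

Since Δp_min ∝ 1/Δx, the particle with smaller position uncertainty (A) has larger momentum uncertainty.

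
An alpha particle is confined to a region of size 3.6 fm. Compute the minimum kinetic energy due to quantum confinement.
100.757 keV

Using the uncertainty principle:

1. Position uncertainty: Δx ≈ 3.600e-15 m
2. Minimum momentum uncertainty: Δp = ℏ/(2Δx) = 1.465e-20 kg·m/s
3. Minimum kinetic energy:
   KE = (Δp)²/(2m) = (1.465e-20)²/(2 × 6.645e-27 kg)
   KE = 1.614e-14 J = 100.757 keV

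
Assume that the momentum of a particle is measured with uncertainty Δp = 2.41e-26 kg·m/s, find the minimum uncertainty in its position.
2.188 nm

Using the Heisenberg uncertainty principle:
ΔxΔp ≥ ℏ/2

The minimum uncertainty in position is:
Δx_min = ℏ/(2Δp)
Δx_min = (1.055e-34 J·s) / (2 × 2.410e-26 kg·m/s)
Δx_min = 2.188e-09 m = 2.188 nm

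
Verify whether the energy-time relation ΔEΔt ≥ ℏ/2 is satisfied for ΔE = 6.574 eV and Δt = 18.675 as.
No, it violates the uncertainty relation.

Calculate the product ΔEΔt:
ΔE = 6.574 eV = 1.053e-18 J
ΔEΔt = (1.053e-18 J) × (1.867e-17 s)
ΔEΔt = 1.967e-35 J·s

Compare to the minimum allowed value ℏ/2:
ℏ/2 = 5.273e-35 J·s

Since ΔEΔt = 1.967e-35 J·s < 5.273e-35 J·s = ℏ/2,
this violates the uncertainty relation.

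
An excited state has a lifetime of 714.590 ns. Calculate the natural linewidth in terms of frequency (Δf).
111.361 kHz

Using the energy-time uncertainty principle and E = hf:
ΔEΔt ≥ ℏ/2
hΔf·Δt ≥ ℏ/2

The minimum frequency uncertainty is:
Δf = ℏ/(2hτ) = 1/(4πτ)
Δf = 1/(4π × 7.146e-07 s)
Δf = 1.114e+05 Hz = 111.361 kHz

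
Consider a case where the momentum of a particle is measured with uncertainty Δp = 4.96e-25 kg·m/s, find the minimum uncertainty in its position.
106.308 pm

Using the Heisenberg uncertainty principle:
ΔxΔp ≥ ℏ/2

The minimum uncertainty in position is:
Δx_min = ℏ/(2Δp)
Δx_min = (1.055e-34 J·s) / (2 × 4.960e-25 kg·m/s)
Δx_min = 1.063e-10 m = 106.308 pm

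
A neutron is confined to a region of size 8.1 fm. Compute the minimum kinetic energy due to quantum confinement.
78.956 keV

Using the uncertainty principle:

1. Position uncertainty: Δx ≈ 8.100e-15 m
2. Minimum momentum uncertainty: Δp = ℏ/(2Δx) = 6.510e-21 kg·m/s
3. Minimum kinetic energy:
   KE = (Δp)²/(2m) = (6.510e-21)²/(2 × 1.675e-27 kg)
   KE = 1.265e-14 J = 78.956 keV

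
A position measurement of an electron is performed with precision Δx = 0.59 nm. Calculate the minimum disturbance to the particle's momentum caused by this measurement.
8.937 × 10^-26 kg·m/s

The uncertainty principle implies that measuring position disturbs momentum:
ΔxΔp ≥ ℏ/2

When we measure position with precision Δx, we necessarily introduce a momentum uncertainty:
Δp ≥ ℏ/(2Δx)
Δp_min = (1.055e-34 J·s) / (2 × 5.900e-10 m)
Δp_min = 8.937e-26 kg·m/s

The more precisely we measure position, the greater the momentum disturbance.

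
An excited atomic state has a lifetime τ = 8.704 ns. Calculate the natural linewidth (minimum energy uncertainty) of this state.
37.811 neV

Using the energy-time uncertainty principle:
ΔEΔt ≥ ℏ/2

The lifetime τ represents the time uncertainty Δt.
The natural linewidth (minimum energy uncertainty) is:

ΔE = ℏ/(2τ)
ΔE = (1.055e-34 J·s) / (2 × 8.704e-09 s)
ΔE = 6.058e-27 J = 37.811 neV

This natural linewidth limits the precision of spectroscopic measurements.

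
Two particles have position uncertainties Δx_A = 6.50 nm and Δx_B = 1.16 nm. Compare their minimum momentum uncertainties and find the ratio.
Particle B has the larger minimum momentum uncertainty, by a factor of 5.60.

For each particle, the minimum momentum uncertainty is Δp_min = ℏ/(2Δx):

Particle A: Δp_A = ℏ/(2×6.500e-09 m) = 8.112e-27 kg·m/s
Particle B: Δp_B = ℏ/(2×1.160e-09 m) = 4.546e-26 kg·m/s

Ratio: Δp_B/Δp_A = 5.60

Since Δp_min ∝ 1/Δx, the particle with smaller position uncertainty (B) has larger momentum uncertainty.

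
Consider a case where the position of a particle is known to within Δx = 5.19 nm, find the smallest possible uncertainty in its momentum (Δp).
1.016 × 10^-26 kg·m/s

Using the Heisenberg uncertainty principle:
ΔxΔp ≥ ℏ/2

The minimum uncertainty in momentum is:
Δp_min = ℏ/(2Δx)
Δp_min = (1.055e-34 J·s) / (2 × 5.190e-09 m)
Δp_min = 1.016e-26 kg·m/s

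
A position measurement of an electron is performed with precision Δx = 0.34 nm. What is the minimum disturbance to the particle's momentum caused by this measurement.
1.551 × 10^-25 kg·m/s

The uncertainty principle implies that measuring position disturbs momentum:
ΔxΔp ≥ ℏ/2

When we measure position with precision Δx, we necessarily introduce a momentum uncertainty:
Δp ≥ ℏ/(2Δx)
Δp_min = (1.055e-34 J·s) / (2 × 3.400e-10 m)
Δp_min = 1.551e-25 kg·m/s

The more precisely we measure position, the greater the momentum disturbance.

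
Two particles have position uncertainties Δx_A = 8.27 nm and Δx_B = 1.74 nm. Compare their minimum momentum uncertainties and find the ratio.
Particle B has the larger minimum momentum uncertainty, by a factor of 4.75.

For each particle, the minimum momentum uncertainty is Δp_min = ℏ/(2Δx):

Particle A: Δp_A = ℏ/(2×8.270e-09 m) = 6.376e-27 kg·m/s
Particle B: Δp_B = ℏ/(2×1.740e-09 m) = 3.030e-26 kg·m/s

Ratio: Δp_B/Δp_A = 4.75

Since Δp_min ∝ 1/Δx, the particle with smaller position uncertainty (B) has larger momentum uncertainty.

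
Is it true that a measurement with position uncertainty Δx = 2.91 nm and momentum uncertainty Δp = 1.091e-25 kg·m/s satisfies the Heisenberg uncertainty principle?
Yes, it satisfies the uncertainty principle.

Calculate the product ΔxΔp:
ΔxΔp = (2.910e-09 m) × (1.091e-25 kg·m/s)
ΔxΔp = 3.175e-34 J·s

Compare to the minimum allowed value ℏ/2:
ℏ/2 = 5.273e-35 J·s

Since ΔxΔp = 3.175e-34 J·s ≥ 5.273e-35 J·s = ℏ/2,
the measurement satisfies the uncertainty principle.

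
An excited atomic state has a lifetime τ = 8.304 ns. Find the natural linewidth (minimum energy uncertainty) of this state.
39.632 neV

Using the energy-time uncertainty principle:
ΔEΔt ≥ ℏ/2

The lifetime τ represents the time uncertainty Δt.
The natural linewidth (minimum energy uncertainty) is:

ΔE = ℏ/(2τ)
ΔE = (1.055e-34 J·s) / (2 × 8.304e-09 s)
ΔE = 6.350e-27 J = 39.632 neV

This natural linewidth limits the precision of spectroscopic measurements.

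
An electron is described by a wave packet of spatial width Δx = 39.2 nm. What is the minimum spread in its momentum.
1.345 × 10^-27 kg·m/s

For a wave packet, the spatial width Δx and momentum spread Δp are related by the uncertainty principle:
ΔxΔp ≥ ℏ/2

The minimum momentum spread is:
Δp_min = ℏ/(2Δx)
Δp_min = (1.055e-34 J·s) / (2 × 3.920e-08 m)
Δp_min = 1.345e-27 kg·m/s

A wave packet cannot have both a well-defined position and well-defined momentum.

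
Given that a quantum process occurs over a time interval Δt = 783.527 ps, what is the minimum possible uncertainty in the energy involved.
420.031 neV

Using the energy-time uncertainty principle:
ΔEΔt ≥ ℏ/2

The minimum uncertainty in energy is:
ΔE_min = ℏ/(2Δt)
ΔE_min = (1.055e-34 J·s) / (2 × 7.835e-10 s)
ΔE_min = 6.730e-26 J = 420.031 neV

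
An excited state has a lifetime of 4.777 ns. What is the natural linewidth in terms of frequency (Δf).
16.658 MHz

Using the energy-time uncertainty principle and E = hf:
ΔEΔt ≥ ℏ/2
hΔf·Δt ≥ ℏ/2

The minimum frequency uncertainty is:
Δf = ℏ/(2hτ) = 1/(4πτ)
Δf = 1/(4π × 4.777e-09 s)
Δf = 1.666e+07 Hz = 16.658 MHz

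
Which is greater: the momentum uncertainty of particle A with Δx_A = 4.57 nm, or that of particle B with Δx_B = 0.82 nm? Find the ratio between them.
Particle B has the larger minimum momentum uncertainty, by a factor of 5.57.

For each particle, the minimum momentum uncertainty is Δp_min = ℏ/(2Δx):

Particle A: Δp_A = ℏ/(2×4.570e-09 m) = 1.154e-26 kg·m/s
Particle B: Δp_B = ℏ/(2×8.200e-10 m) = 6.430e-26 kg·m/s

Ratio: Δp_B/Δp_A = 5.57

Since Δp_min ∝ 1/Δx, the particle with smaller position uncertainty (B) has larger momentum uncertainty.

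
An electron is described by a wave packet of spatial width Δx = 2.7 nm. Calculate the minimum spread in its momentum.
1.953 × 10^-26 kg·m/s

For a wave packet, the spatial width Δx and momentum spread Δp are related by the uncertainty principle:
ΔxΔp ≥ ℏ/2

The minimum momentum spread is:
Δp_min = ℏ/(2Δx)
Δp_min = (1.055e-34 J·s) / (2 × 2.700e-09 m)
Δp_min = 1.953e-26 kg·m/s

A wave packet cannot have both a well-defined position and well-defined momentum.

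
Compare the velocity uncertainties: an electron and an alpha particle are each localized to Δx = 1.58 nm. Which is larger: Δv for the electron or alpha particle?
The electron has the larger minimum velocity uncertainty, by a ratio of 7294.3.

For both particles, Δp_min = ℏ/(2Δx) = 3.337e-26 kg·m/s (same for both).

The velocity uncertainty is Δv = Δp/m:
- electron: Δv = 3.337e-26 / 9.109e-31 = 3.664e+04 m/s = 36.635 km/s
- alpha particle: Δv = 3.337e-26 / 6.645e-27 = 5.022e+00 m/s = 5.022 m/s

Ratio: 3.664e+04 / 5.022e+00 = 7294.3

The lighter particle has larger velocity uncertainty because Δv ∝ 1/m.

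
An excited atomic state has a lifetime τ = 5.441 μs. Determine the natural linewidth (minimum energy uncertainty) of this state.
60.486 peV

Using the energy-time uncertainty principle:
ΔEΔt ≥ ℏ/2

The lifetime τ represents the time uncertainty Δt.
The natural linewidth (minimum energy uncertainty) is:

ΔE = ℏ/(2τ)
ΔE = (1.055e-34 J·s) / (2 × 5.441e-06 s)
ΔE = 9.691e-30 J = 60.486 peV

This natural linewidth limits the precision of spectroscopic measurements.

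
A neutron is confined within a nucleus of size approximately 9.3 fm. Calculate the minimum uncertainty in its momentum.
5.670 × 10^-21 kg·m/s

Using the Heisenberg uncertainty principle:
ΔxΔp ≥ ℏ/2

With Δx ≈ L = 9.300e-15 m (the confinement size):
Δp_min = ℏ/(2Δx)
Δp_min = (1.055e-34 J·s) / (2 × 9.300e-15 m)
Δp_min = 5.670e-21 kg·m/s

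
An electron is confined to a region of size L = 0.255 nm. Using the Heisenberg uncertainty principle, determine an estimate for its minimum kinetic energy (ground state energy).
146.481 meV

Using the uncertainty principle to estimate ground state energy:

1. The position uncertainty is approximately the confinement size:
   Δx ≈ L = 2.550e-10 m

2. From ΔxΔp ≥ ℏ/2, the minimum momentum uncertainty is:
   Δp ≈ ℏ/(2L) = 2.068e-25 kg·m/s

3. The kinetic energy is approximately:
   KE ≈ (Δp)²/(2m) = (2.068e-25)²/(2 × 9.109e-31 kg)
   KE ≈ 2.347e-20 J = 146.481 meV

This is an order-of-magnitude estimate of the ground state energy.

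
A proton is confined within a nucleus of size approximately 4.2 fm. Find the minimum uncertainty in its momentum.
1.255 × 10^-20 kg·m/s

Using the Heisenberg uncertainty principle:
ΔxΔp ≥ ℏ/2

With Δx ≈ L = 4.200e-15 m (the confinement size):
Δp_min = ℏ/(2Δx)
Δp_min = (1.055e-34 J·s) / (2 × 4.200e-15 m)
Δp_min = 1.255e-20 kg·m/s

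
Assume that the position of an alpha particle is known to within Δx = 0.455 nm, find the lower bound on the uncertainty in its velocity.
17.441 m/s

Using the Heisenberg uncertainty principle and Δp = mΔv:
ΔxΔp ≥ ℏ/2
Δx(mΔv) ≥ ℏ/2

The minimum uncertainty in velocity is:
Δv_min = ℏ/(2mΔx)
Δv_min = (1.055e-34 J·s) / (2 × 6.645e-27 kg × 4.550e-10 m)
Δv_min = 1.744e+01 m/s = 17.441 m/s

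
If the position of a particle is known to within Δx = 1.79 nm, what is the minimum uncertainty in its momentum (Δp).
2.946 × 10^-26 kg·m/s

Using the Heisenberg uncertainty principle:
ΔxΔp ≥ ℏ/2

The minimum uncertainty in momentum is:
Δp_min = ℏ/(2Δx)
Δp_min = (1.055e-34 J·s) / (2 × 1.790e-09 m)
Δp_min = 2.946e-26 kg·m/s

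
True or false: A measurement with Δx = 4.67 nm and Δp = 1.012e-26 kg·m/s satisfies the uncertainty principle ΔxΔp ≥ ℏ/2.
No, it violates the uncertainty principle (impossible measurement).

Calculate the product ΔxΔp:
ΔxΔp = (4.670e-09 m) × (1.012e-26 kg·m/s)
ΔxΔp = 4.726e-35 J·s

Compare to the minimum allowed value ℏ/2:
ℏ/2 = 5.273e-35 J·s

Since ΔxΔp = 4.726e-35 J·s < 5.273e-35 J·s = ℏ/2,
the measurement violates the uncertainty principle.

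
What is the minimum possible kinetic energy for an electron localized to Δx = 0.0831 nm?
1.379 eV

Localizing a particle requires giving it sufficient momentum uncertainty:

1. From uncertainty principle: Δp ≥ ℏ/(2Δx)
   Δp_min = (1.055e-34 J·s) / (2 × 8.310e-11 m)
   Δp_min = 6.345e-25 kg·m/s

2. This momentum uncertainty corresponds to kinetic energy:
   KE ≈ (Δp)²/(2m) = (6.345e-25)²/(2 × 9.109e-31 kg)
   KE = 2.210e-19 J = 1.379 eV

Tighter localization requires more energy.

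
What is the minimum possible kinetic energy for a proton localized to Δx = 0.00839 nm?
73.694 meV

Localizing a particle requires giving it sufficient momentum uncertainty:

1. From uncertainty principle: Δp ≥ ℏ/(2Δx)
   Δp_min = (1.055e-34 J·s) / (2 × 8.390e-12 m)
   Δp_min = 6.285e-24 kg·m/s

2. This momentum uncertainty corresponds to kinetic energy:
   KE ≈ (Δp)²/(2m) = (6.285e-24)²/(2 × 1.673e-27 kg)
   KE = 1.181e-20 J = 73.694 meV

Tighter localization requires more energy.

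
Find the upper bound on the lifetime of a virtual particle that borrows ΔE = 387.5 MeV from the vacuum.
8.493 × 10^-25 s

Using the energy-time uncertainty principle:
ΔEΔt ≥ ℏ/2

For a virtual particle borrowing energy ΔE, the maximum lifetime is:
Δt_max = ℏ/(2ΔE)

Converting energy:
ΔE = 387.5 MeV = 6.208e-11 J

Δt_max = (1.055e-34 J·s) / (2 × 6.208e-11 J)
Δt_max = 8.493e-25 s = 8.493 × 10^-25 s

Virtual particles with higher borrowed energy exist for shorter times.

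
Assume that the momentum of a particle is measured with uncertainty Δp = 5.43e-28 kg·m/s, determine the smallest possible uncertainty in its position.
97.106 nm

Using the Heisenberg uncertainty principle:
ΔxΔp ≥ ℏ/2

The minimum uncertainty in position is:
Δx_min = ℏ/(2Δp)
Δx_min = (1.055e-34 J·s) / (2 × 5.430e-28 kg·m/s)
Δx_min = 9.711e-08 m = 97.106 nm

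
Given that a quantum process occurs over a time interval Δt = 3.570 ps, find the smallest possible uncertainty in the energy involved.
92.187 μeV

Using the energy-time uncertainty principle:
ΔEΔt ≥ ℏ/2

The minimum uncertainty in energy is:
ΔE_min = ℏ/(2Δt)
ΔE_min = (1.055e-34 J·s) / (2 × 3.570e-12 s)
ΔE_min = 1.477e-23 J = 92.187 μeV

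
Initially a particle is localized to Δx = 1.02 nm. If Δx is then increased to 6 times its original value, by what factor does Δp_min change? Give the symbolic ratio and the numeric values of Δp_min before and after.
Original Δp_min = 5.169 × 10^-26 kg·m/s; new Δp'_min = 8.616 × 10^-27 kg·m/s; ratio Δp'_min/Δp_min = 1/6.

From the uncertainty principle ΔxΔp ≥ ℏ/2, the minimum momentum uncertainty is Δp_min = ℏ/(2Δx).

Original (Δx = 1.02 nm = 1.020e-09 m):
Δp_min = (1.055e-34 J·s)/(2 × 1.020e-09 m) = 5.169e-26 kg·m/s

When Δx → 6Δx:
Δp'_min = ℏ/(2 × 6Δx) = (1/6) × ℏ/(2Δx) = (1/6) × Δp_min
Δp'_min = 1/6 × 5.169e-26 kg·m/s = 8.616e-27 kg·m/s

Since Δp_min ∝ 1/Δx, when Δx is increased to 6 times its original value, Δp_min decreases to 1/6 of its original value.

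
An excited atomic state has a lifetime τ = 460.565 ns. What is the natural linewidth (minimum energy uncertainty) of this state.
714.570 peV

Using the energy-time uncertainty principle:
ΔEΔt ≥ ℏ/2

The lifetime τ represents the time uncertainty Δt.
The natural linewidth (minimum energy uncertainty) is:

ΔE = ℏ/(2τ)
ΔE = (1.055e-34 J·s) / (2 × 4.606e-07 s)
ΔE = 1.145e-28 J = 714.570 peV

This natural linewidth limits the precision of spectroscopic measurements.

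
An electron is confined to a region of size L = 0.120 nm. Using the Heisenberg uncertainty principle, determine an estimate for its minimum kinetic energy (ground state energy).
661.455 meV

Using the uncertainty principle to estimate ground state energy:

1. The position uncertainty is approximately the confinement size:
   Δx ≈ L = 1.200e-10 m

2. From ΔxΔp ≥ ℏ/2, the minimum momentum uncertainty is:
   Δp ≈ ℏ/(2L) = 4.394e-25 kg·m/s

3. The kinetic energy is approximately:
   KE ≈ (Δp)²/(2m) = (4.394e-25)²/(2 × 9.109e-31 kg)
   KE ≈ 1.060e-19 J = 661.455 meV

This is an order-of-magnitude estimate of the ground state energy.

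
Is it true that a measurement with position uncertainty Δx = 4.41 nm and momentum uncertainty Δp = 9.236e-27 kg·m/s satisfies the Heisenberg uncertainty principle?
No, it violates the uncertainty principle (impossible measurement).

Calculate the product ΔxΔp:
ΔxΔp = (4.410e-09 m) × (9.236e-27 kg·m/s)
ΔxΔp = 4.073e-35 J·s

Compare to the minimum allowed value ℏ/2:
ℏ/2 = 5.273e-35 J·s

Since ΔxΔp = 4.073e-35 J·s < 5.273e-35 J·s = ℏ/2,
the measurement violates the uncertainty principle.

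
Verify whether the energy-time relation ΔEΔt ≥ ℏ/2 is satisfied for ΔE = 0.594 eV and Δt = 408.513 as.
No, it violates the uncertainty relation.

Calculate the product ΔEΔt:
ΔE = 0.594 eV = 9.517e-20 J
ΔEΔt = (9.517e-20 J) × (4.085e-16 s)
ΔEΔt = 3.888e-35 J·s

Compare to the minimum allowed value ℏ/2:
ℏ/2 = 5.273e-35 J·s

Since ΔEΔt = 3.888e-35 J·s < 5.273e-35 J·s = ℏ/2,
this violates the uncertainty relation.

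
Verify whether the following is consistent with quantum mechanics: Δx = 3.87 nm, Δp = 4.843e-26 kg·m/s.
Yes, it satisfies the uncertainty principle.

Calculate the product ΔxΔp:
ΔxΔp = (3.870e-09 m) × (4.843e-26 kg·m/s)
ΔxΔp = 1.874e-34 J·s

Compare to the minimum allowed value ℏ/2:
ℏ/2 = 5.273e-35 J·s

Since ΔxΔp = 1.874e-34 J·s ≥ 5.273e-35 J·s = ℏ/2,
the measurement satisfies the uncertainty principle.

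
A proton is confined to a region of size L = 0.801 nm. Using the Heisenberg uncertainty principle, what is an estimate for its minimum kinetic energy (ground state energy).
8.085 μeV

Using the uncertainty principle to estimate ground state energy:

1. The position uncertainty is approximately the confinement size:
   Δx ≈ L = 8.010e-10 m

2. From ΔxΔp ≥ ℏ/2, the minimum momentum uncertainty is:
   Δp ≈ ℏ/(2L) = 6.583e-26 kg·m/s

3. The kinetic energy is approximately:
   KE ≈ (Δp)²/(2m) = (6.583e-26)²/(2 × 1.673e-27 kg)
   KE ≈ 1.295e-24 J = 8.085 μeV

This is an order-of-magnitude estimate of the ground state energy.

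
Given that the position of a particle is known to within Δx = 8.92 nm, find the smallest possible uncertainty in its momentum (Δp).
5.911 × 10^-27 kg·m/s

Using the Heisenberg uncertainty principle:
ΔxΔp ≥ ℏ/2

The minimum uncertainty in momentum is:
Δp_min = ℏ/(2Δx)
Δp_min = (1.055e-34 J·s) / (2 × 8.920e-09 m)
Δp_min = 5.911e-27 kg·m/s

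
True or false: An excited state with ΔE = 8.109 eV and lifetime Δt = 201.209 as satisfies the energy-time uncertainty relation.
Yes, it satisfies the uncertainty relation.

Calculate the product ΔEΔt:
ΔE = 8.109 eV = 1.299e-18 J
ΔEΔt = (1.299e-18 J) × (2.012e-16 s)
ΔEΔt = 2.614e-34 J·s

Compare to the minimum allowed value ℏ/2:
ℏ/2 = 5.273e-35 J·s

Since ΔEΔt = 2.614e-34 J·s ≥ 5.273e-35 J·s = ℏ/2,
this satisfies the uncertainty relation.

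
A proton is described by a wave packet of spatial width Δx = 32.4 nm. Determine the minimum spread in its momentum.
1.627 × 10^-27 kg·m/s

For a wave packet, the spatial width Δx and momentum spread Δp are related by the uncertainty principle:
ΔxΔp ≥ ℏ/2

The minimum momentum spread is:
Δp_min = ℏ/(2Δx)
Δp_min = (1.055e-34 J·s) / (2 × 3.240e-08 m)
Δp_min = 1.627e-27 kg·m/s

A wave packet cannot have both a well-defined position and well-defined momentum.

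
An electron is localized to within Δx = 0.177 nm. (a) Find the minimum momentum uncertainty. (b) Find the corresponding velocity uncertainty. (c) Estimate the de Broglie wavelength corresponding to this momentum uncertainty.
(a) Δp_min = 2.979 × 10^-25 kg·m/s
(b) Δv_min = 327.027 km/s
(c) λ_dB = 2.224 nm

Step-by-step:

(a) From the uncertainty principle:
Δp_min = ℏ/(2Δx) = (1.055e-34 J·s)/(2 × 1.770e-10 m) = 2.979e-25 kg·m/s

(b) The velocity uncertainty:
Δv = Δp/m = (2.979e-25 kg·m/s)/(9.109e-31 kg) = 3.270e+05 m/s = 327.027 km/s

(c) The de Broglie wavelength for this momentum:
λ = h/p = (6.626e-34 J·s)/(2.979e-25 kg·m/s) = 2.224e-09 m = 2.224 nm

Note: The de Broglie wavelength is comparable to the localization size, as expected from wave-particle duality.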